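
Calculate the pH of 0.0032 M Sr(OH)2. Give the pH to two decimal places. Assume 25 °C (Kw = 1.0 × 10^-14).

Sr(OH)2 is a strong base (each formula unit releases 2 OH-); [OH-] = 0.0064 M.
pOH = -log(0.0064) = 2.19
pH = 14.00 - 2.19 = 11.81

pH = 11.81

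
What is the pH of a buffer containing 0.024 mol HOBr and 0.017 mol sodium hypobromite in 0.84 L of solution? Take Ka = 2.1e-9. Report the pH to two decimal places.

pKa = −log(2.1 × 10^-9) = 8.678
Henderson–Hasselbalch: pH = pKa + log([OBr-]/[HOBr]) = 8.678 + log(0.017/0.024)
pH = 8.678 + (-0.150) = 8.53

pH = 8.53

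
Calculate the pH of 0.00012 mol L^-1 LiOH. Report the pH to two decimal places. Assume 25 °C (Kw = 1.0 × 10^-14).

pH = 10.08

LiOH is a strong base; [OH-] = 0.00012 M.
pOH = -log(0.00012) = 3.92
pH = 14.00 - 3.92 = 10.08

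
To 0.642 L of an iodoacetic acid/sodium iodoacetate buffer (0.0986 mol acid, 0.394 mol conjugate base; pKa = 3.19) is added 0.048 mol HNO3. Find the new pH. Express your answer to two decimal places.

pH = 3.56

Added H+ converts ICH2COO- to ICH2COOH: ICH2COOH → 0.147 mol, ICH2COO- → 0.346 mol.
pH = pKa + log(n_ICH2COO-/n_ICH2COOH) = 3.19 + log(0.346/0.147) = 3.19 + (+0.372)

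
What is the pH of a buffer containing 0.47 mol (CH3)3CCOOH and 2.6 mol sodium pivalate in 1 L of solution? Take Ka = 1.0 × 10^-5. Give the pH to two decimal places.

pH = 5.74

pKa = −log(1.0 × 10^-5) = 5.000
pH = pKa + log([A⁻]/[HA]) = 5.000 + log(2.6/0.47)
pH = 5.000 + (+0.743) = 5.74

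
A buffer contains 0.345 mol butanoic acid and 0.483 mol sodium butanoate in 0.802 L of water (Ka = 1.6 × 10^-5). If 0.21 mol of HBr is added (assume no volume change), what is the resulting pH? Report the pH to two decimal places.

pH = 4.49

Added H+ converts CH3(CH2)2COO- to CH3(CH2)2COOH: CH3(CH2)2COOH → 0.555 mol, CH3(CH2)2COO- → 0.273 mol.
pKa = −log(1.6 × 10^-5) = 4.796
pH = pKa + log(n_CH3(CH2)2COO-/n_CH3(CH2)2COOH) = 4.796 + log(0.273/0.555) = 4.796 + (-0.308)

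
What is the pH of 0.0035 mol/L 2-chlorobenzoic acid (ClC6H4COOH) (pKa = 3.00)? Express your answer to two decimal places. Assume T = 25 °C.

pH = 2.84

ClC6H4COOH ⇌ ClC6H4COO- + H+
Ka = 10^(−3.00) = 1.00 × 10^-3
From the ICE table, Ka = [H+]²/(0.0035 − [H+]) = 1.00 × 10^-3.
The 5% rule fails; solving [H+]² + Ka·[H+] − Ka·C₀ = 0 exactly:
[H+] = (−Ka + √(Ka² + 4·Ka·C₀))/2 = 1.44 × 10^-3 M
pH = −log(1.44 × 10^-3) = 2.84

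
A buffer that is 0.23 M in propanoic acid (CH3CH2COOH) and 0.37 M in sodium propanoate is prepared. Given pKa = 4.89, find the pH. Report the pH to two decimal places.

pH = 5.10

Henderson–Hasselbalch: pH = pKa + log([CH3CH2COO-]/[CH3CH2COOH]) = 4.89 + log(0.37/0.23)
pH = 4.89 + (+0.206) = 5.10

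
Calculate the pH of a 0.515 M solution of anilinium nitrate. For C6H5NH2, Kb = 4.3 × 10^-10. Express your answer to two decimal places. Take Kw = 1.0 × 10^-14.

C6H5NH3+ is the conjugate acid of the weak base C6H5NH2.
Ka = Kw/Kb = 1.0×10^-14 / 4.3 × 10^-10 = 2.33 × 10^-5
From the ICE table, Ka = [H+]²/(0.515 − [H+]) = 2.33 × 10^-5.
Since Ka ≪ C₀, [H+] ≈ √(Ka·C₀) = 3.46 × 10^-3 M.
pH = −log(3.46 × 10^-3) = 2.46

pH = 2.46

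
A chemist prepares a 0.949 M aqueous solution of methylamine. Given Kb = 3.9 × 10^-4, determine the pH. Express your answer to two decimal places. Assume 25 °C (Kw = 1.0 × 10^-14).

pH = 12.28

CH3NH2 + H2O ⇌ CH3NH3+ + OH-
From the ICE table, Kb = [OH-]²/(0.949 − [OH-]) = 3.9 × 10^-4.
Since Kb ≪ C₀, [OH-] ≈ √(Kb·C₀) = 1.92 × 10^-2 M.
pOH = −log(1.92 × 10^-2) = 1.72; pH = 14.00 − 1.72 = 12.28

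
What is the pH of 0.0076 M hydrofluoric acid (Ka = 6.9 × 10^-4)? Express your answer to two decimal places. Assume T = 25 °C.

HF ⇌ F- + H+
From the ICE table, Ka = [H+]²/(0.0076 − [H+]) = 6.9 × 10^-4.
[H+] is not negligible relative to C₀; solve [H+]² + 0.00069·[H+] − 5.24e-06 = 0.
[H+] = [−0.00069 + √(0.00069² + 2.1e-05)]/2 = 1.97 × 10^-3 M
pH = −log[H+] = −log(1.97 × 10^-3) = 2.71

pH = 2.71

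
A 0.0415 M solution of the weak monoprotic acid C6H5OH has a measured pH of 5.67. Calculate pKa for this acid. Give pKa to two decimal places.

pKa = 9.96

[H+] = 10^(-5.67) = 2.14 × 10^-6 M
At equilibrium [HA] = 0.0415 − 2.14 × 10^-6 = 4.15 × 10^-2 M
Ka = [H+][A-]/[HA] = (2.14 × 10^-6)² / 4.15 × 10^-2 = 1.10 × 10^-10
pKa = -log(1.10 × 10^-10) = 9.96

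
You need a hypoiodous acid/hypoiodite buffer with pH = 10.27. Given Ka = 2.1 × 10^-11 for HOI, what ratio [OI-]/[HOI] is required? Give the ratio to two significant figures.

pKa = -log(2.1 × 10^-11) = 10.678
pH = pKa + log(r) ⇒ log(r) = 10.27 − 10.678 = -0.408
r = [OI-]/[HOI] = 10^(-0.408) = 0.391

ratio = 0.39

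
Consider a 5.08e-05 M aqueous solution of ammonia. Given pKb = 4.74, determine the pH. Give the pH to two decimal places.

NH3 + H2O ⇌ NH4+ + OH-
Kb = 10^(−4.74) = 1.82 × 10^-5
From the ICE table, Kb = x²/(5.08e-05 − x) = 1.82 × 10^-5.
Here C₀/Kb ≈ 2.79, so the small-x approximation fails. Use the quadratic:
x = (−Kb + √(Kb² + 4·Kb·C₀))/2 = 2.26 × 10^-5 M
pOH = −log(2.26 × 10^-5) = 4.65; pH = 14.00 − 4.65 = 9.35

pH = 9.35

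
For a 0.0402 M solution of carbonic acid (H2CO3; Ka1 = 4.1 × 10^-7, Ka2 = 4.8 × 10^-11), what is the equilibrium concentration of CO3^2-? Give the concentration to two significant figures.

4.8 × 10^-11 M

First ionization gives [H+] ≈ [HCO3-] = 1.28 × 10^-4 M.
Second step: Ka2 = [H+][CO3^2-]/[HCO3-] ≈ [CO3^2-] (since [H+] ≈ [HCO3-]).
So [CO3^2-] ≈ Ka2.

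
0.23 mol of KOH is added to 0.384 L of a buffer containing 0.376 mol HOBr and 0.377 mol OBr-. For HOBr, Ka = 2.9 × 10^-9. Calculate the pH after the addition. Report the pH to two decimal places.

pH = 9.16

After neutralization: n(HOBr) = 0.146 mol, n(OBr-) = 0.607 mol.
pKa = −log(2.9 × 10^-9) = 8.538
Henderson–Hasselbalch with mole ratio 0.607/0.146: pH = 8.538 + (+0.619)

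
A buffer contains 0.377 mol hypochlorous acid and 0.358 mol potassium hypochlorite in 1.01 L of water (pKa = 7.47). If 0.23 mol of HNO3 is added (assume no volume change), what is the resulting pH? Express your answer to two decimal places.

pH = 6.79

After neutralization: n(HOCl) = 0.607 mol, n(OCl-) = 0.128 mol.
Henderson–Hasselbalch with mole ratio 0.128/0.607: pH = 7.47 + (-0.676)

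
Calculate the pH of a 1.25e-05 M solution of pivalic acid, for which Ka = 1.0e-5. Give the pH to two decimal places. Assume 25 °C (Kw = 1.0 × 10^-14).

(CH3)3CCOOH ⇌ (CH3)3CCOO- + H+
Let x = [H+] at equilibrium. Ka = x²/(1.25e-05 − x).
Here C₀/Ka ≈ 1.25, so the small-x approximation fails. Use the quadratic:
x = [−1e-05 + √(1e-05² + 5e-10)]/2 = 7.25 × 10^-6 M
pH = −log(7.25 × 10^-6) = 5.14

pH = 5.14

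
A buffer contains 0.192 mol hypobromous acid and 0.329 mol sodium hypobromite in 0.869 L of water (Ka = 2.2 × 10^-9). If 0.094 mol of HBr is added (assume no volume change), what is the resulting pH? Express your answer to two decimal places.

pH = 8.57

Added H+ converts OBr- to HOBr: HOBr → 0.286 mol, OBr- → 0.235 mol.
pKa = −log(2.2 × 10^-9) = 8.658
pH = pKa + log([A⁻]/[HA]) = 8.658 + log(0.235/0.286) = 8.658 -0.085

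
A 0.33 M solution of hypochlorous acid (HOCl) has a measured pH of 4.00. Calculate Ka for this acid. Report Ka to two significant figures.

Ka = 3.0 × 10^-8

[H+] = 10^(-4.00) = 1.00 × 10^-4 M
At equilibrium [HA] = 0.33 − 1.00 × 10^-4 = 3.30 × 10^-1 M
Ka = [H+][A-]/[HA] = (1.00 × 10^-4)² / 3.30 × 10^-1 = 3.0 × 10^-8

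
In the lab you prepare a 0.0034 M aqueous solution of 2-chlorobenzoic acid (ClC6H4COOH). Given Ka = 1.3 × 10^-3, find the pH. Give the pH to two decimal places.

ClC6H4COOH ⇌ ClC6H4COO- + H+
Ka = [H+]²/(0.0034 − [H+]) = 1.3 × 10^-3
The 5% rule fails; solving [H+]² + Ka·[H+] − Ka·C₀ = 0 exactly:
[H+] = [−0.0013 + √(0.0013² + 1.77e-05)]/2 = 1.55 × 10^-3 M
pH = −log(1.55 × 10^-3) = 2.81

pH = 2.81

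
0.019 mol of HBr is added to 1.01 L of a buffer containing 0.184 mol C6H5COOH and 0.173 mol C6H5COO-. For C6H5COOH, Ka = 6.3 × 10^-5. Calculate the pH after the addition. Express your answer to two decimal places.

After neutralization: n(C6H5COOH) = 0.203 mol, n(C6H5COO-) = 0.154 mol.
pKa = −log(6.3 × 10^-5) = 4.201
pH = pKa + log([A⁻]/[HA]) = 4.201 + log(0.154/0.203) = 4.201 -0.120

pH = 4.08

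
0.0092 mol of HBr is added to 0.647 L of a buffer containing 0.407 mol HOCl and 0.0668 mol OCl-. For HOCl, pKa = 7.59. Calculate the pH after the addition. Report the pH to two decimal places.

Added H+ converts OCl- to HOCl: HOCl → 0.416 mol, OCl- → 0.0576 mol.
pH = pKa + log([A⁻]/[HA]) = 7.59 + log(0.0576/0.416) = 7.59 -0.859

pH = 6.73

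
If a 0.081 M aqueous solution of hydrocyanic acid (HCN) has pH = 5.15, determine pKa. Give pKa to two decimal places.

pKa = 9.21

[H+] = 10^(-5.15) = 7.08 × 10^-6 M
At equilibrium [HA] = 0.081 − 7.08 × 10^-6 = 8.10 × 10^-2 M
Ka = [H+][A-]/[HA] = (7.08 × 10^-6)² / 8.10 × 10^-2 = 6.19 × 10^-10
pKa = -log(6.19 × 10^-10) = 9.21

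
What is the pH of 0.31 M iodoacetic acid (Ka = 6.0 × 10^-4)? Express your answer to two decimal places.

ICH2COOH ⇌ ICH2COO- + H+
From the ICE table, Ka = [H+]²/(0.31 − [H+]) = 6.0 × 10^-4.
Since Ka ≪ C₀, [H+] ≈ √(Ka·C₀) = 1.36 × 10^-2 M.
([H+]/C₀ = 4.4% < 5%, so the approximation holds.)
pH = −log[H+] = −log(1.36 × 10^-2) = 1.87

pH = 1.87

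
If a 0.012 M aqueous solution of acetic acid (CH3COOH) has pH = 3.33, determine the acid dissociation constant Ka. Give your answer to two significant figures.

[H+] = 10^(-3.33) = 4.68 × 10^-4 M
At equilibrium [HA] = 0.012 − 4.68 × 10^-4 = 1.15 × 10^-2 M
Ka = [H+][A-]/[HA] = (4.68 × 10^-4)² / 1.15 × 10^-2 = 1.9 × 10^-5

Ka = 1.9 × 10^-5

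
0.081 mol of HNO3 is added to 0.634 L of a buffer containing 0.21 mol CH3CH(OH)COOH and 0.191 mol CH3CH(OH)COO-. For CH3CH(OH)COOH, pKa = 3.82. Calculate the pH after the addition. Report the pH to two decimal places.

pH = 3.40

Added H+ converts CH3CH(OH)COO- to CH3CH(OH)COOH: CH3CH(OH)COOH → 0.291 mol, CH3CH(OH)COO- → 0.11 mol.
Henderson–Hasselbalch with mole ratio 0.11/0.291: pH = 3.82 + (-0.423)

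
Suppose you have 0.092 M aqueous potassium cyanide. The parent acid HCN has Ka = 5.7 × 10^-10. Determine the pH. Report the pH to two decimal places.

pH = 11.10

CN- is the conjugate base of the weak acid HCN.
Kb = Kw/Ka = 1.0×10^-14 / 5.7 × 10^-10 = 1.75 × 10^-5
Kb = x²/(0.092 − x) = 1.75 × 10^-5
Assume x ≪ 0.092: x ≈ √(1.75 × 10^-5 × 0.092) = 1.27 × 10^-3 M
pOH = −log(1.27 × 10^-3) = 2.90; pH = 14.00 − 2.90 = 11.10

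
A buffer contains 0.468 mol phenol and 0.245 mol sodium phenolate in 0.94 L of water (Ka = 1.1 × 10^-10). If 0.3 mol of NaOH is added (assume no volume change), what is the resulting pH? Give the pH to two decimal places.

OH- converts C6H5OH to C6H5O-: C6H5OH → 0.168 mol, C6H5O- → 0.545 mol.
pKa = −log(1.1 × 10^-10) = 9.959
Henderson–Hasselbalch with mole ratio 0.545/0.168: pH = 9.959 + (+0.511)

pH = 10.47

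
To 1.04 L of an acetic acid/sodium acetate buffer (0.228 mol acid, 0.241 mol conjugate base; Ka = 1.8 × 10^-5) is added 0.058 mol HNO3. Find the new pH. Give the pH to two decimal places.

pH = 4.55

After neutralization: n(CH3COOH) = 0.286 mol, n(CH3COO-) = 0.183 mol.
pKa = −log(1.8 × 10^-5) = 4.745
pH = pKa + log(n_CH3COO-/n_CH3COOH) = 4.745 + log(0.183/0.286) = 4.745 + (-0.194)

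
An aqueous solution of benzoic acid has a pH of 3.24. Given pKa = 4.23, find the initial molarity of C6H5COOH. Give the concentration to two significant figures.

[H+] = 10^(-3.24) = 5.75 × 10^-4 M = x
Ka = 10^(−4.23) = 5.89 × 10^-5
Ka = x²/(C₀ − x) ⇒ C₀ = x + x²/Ka
C₀ = 5.75 × 10^-4 + (5.75 × 10^-4)²/(5.89 × 10^-5) = 6.19 × 10^-3 M

C₀ = 6.2 × 10^-3 M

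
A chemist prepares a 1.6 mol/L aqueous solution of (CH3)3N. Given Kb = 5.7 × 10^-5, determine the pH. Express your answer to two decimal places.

(CH3)3N + H2O ⇌ (CH3)3NH+ + OH-
Kb = [OH-]²/(1.6 − [OH-]) = 5.7 × 10^-5
Assume [OH-] ≪ 1.6: [OH-] ≈ √(5.7 × 10^-5 × 1.6) = 9.55 × 10^-3 M
Check: 0.6% ionized — well under 5%, approximation valid.
pOH = −log(9.55 × 10^-3) = 2.02; pH = 14.00 − 2.02 = 11.98

pH = 11.98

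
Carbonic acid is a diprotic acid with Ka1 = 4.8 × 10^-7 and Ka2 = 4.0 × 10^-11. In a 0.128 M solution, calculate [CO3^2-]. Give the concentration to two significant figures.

First ionization gives [H+] ≈ [HCO3-] = 2.48 × 10^-4 M.
Second step: Ka2 = [H+][CO3^2-]/[HCO3-] ≈ [CO3^2-] (since [H+] ≈ [HCO3-]).
So [CO3^2-] ≈ Ka2.

4.0 × 10^-11 M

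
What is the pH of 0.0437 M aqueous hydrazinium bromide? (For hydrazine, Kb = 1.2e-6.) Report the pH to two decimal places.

N2H5+ is the conjugate acid of the weak base N2H4.
Ka = Kw/Kb = 1.0×10^-14 / 1.2 × 10^-6 = 8.33 × 10^-9
From the ICE table, Ka = x²/(0.0437 − x) = 8.33 × 10^-9.
Since Ka ≪ C₀, x ≈ √(Ka·C₀) = 1.91 × 10^-5 M.
(x/C₀ = 0.044% < 5%, so the approximation holds.)
pH = −log(1.91 × 10^-5) = 4.72

pH = 4.72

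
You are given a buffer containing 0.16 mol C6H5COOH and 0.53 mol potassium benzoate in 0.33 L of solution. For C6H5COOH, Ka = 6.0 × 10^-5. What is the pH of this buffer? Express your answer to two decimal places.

pH = 4.74

pKa = −log(6.0 × 10^-5) = 4.222
pH = pKa + log([A⁻]/[HA]) = 4.222 + log(0.53/0.16)
pH = 4.222 + (+0.520) = 4.74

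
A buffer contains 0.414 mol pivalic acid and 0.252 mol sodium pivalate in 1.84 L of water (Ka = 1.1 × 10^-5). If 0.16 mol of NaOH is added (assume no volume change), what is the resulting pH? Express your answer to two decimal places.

OH- converts (CH3)3CCOOH to (CH3)3CCOO-: (CH3)3CCOOH → 0.254 mol, (CH3)3CCOO- → 0.412 mol.
pKa = −log(1.1 × 10^-5) = 4.959
Henderson–Hasselbalch with mole ratio 0.412/0.254: pH = 4.959 + (+0.210)

pH = 5.17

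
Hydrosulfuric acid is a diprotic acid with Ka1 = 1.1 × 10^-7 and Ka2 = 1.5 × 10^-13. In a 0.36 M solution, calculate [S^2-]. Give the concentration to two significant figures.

First ionization gives [H+] ≈ [HS-] = 1.99 × 10^-4 M.
Second step: Ka2 = [H+][S^2-]/[HS-] ≈ [S^2-] (since [H+] ≈ [HS-]).
So [S^2-] ≈ Ka2.

1.5 × 10^-13 M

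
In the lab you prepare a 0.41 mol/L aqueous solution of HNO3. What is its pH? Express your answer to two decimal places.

pH = 0.39

HNO3 is a strong acid and dissociates completely, so [H+] = 0.41 M.
pH = -log(0.41) = 0.39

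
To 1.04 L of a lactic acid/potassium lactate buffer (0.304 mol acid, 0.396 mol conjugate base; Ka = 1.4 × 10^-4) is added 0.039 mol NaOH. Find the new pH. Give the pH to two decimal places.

pH = 4.07

OH- converts CH3CH(OH)COOH to CH3CH(OH)COO-: CH3CH(OH)COOH → 0.265 mol, CH3CH(OH)COO- → 0.435 mol.
pKa = −log(1.4 × 10^-4) = 3.854
Henderson–Hasselbalch with mole ratio 0.435/0.265: pH = 3.854 + (+0.215)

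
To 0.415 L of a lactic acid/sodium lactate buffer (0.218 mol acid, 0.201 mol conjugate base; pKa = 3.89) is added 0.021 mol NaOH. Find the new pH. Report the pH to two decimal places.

pH = 3.94

OH- converts CH3CH(OH)COOH to CH3CH(OH)COO-: CH3CH(OH)COOH → 0.197 mol, CH3CH(OH)COO- → 0.222 mol.
pH = pKa + log([A⁻]/[HA]) = 3.89 + log(0.222/0.197) = 3.89 +0.052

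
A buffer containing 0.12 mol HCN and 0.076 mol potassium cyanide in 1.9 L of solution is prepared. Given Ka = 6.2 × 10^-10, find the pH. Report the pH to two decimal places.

pKa = −log(6.2 × 10^-10) = 9.208
pH = pKa + log([A⁻]/[HA]) = 9.208 + log(0.076/0.12)
pH = 9.208 + (-0.198) = 9.01

pH = 9.01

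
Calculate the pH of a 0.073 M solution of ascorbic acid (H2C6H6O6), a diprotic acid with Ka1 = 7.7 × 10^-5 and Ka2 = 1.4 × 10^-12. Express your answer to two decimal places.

pH = 2.63

Ka1 ≫ Ka2, so treat the first dissociation as the only significant source of H+.
Ka1 = x²/(0.073 − x) = 7.7 × 10^-5
x ≈ √(7.7 × 10^-5 × 0.073) = 2.37 × 10^-3 M
pH = −log(2.37 × 10^-3) = 2.63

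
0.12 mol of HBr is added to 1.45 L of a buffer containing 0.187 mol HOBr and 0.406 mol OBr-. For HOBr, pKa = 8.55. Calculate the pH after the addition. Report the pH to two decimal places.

After neutralization: n(HOBr) = 0.307 mol, n(OBr-) = 0.286 mol.
pH = pKa + log([A⁻]/[HA]) = 8.55 + log(0.286/0.307) = 8.55 -0.031

pH = 8.52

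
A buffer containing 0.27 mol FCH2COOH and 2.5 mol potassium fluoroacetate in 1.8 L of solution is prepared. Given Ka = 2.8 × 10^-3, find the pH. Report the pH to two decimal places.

pKa = −log(2.8 × 10^-3) = 2.553
pH = pKa + log([A⁻]/[HA]) = 2.553 + log(2.5/0.27)
pH = 2.553 + (+0.967) = 3.52

pH = 3.52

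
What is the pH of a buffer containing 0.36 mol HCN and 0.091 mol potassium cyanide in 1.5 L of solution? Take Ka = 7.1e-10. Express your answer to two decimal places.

pKa = −log(7.1 × 10^-10) = 9.149
Using pH = pKa + log([base]/[acid]) with [base]/[acid] = 0.091/0.36:
pH = 9.149 + (-0.597) = 8.55

pH = 8.55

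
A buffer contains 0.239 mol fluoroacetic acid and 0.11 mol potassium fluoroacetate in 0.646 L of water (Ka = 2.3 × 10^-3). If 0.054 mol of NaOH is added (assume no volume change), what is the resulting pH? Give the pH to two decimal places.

OH- converts FCH2COOH to FCH2COO-: FCH2COOH → 0.185 mol, FCH2COO- → 0.164 mol.
pKa = −log(2.3 × 10^-3) = 2.638
Henderson–Hasselbalch with mole ratio 0.164/0.185: pH = 2.638 + (-0.052)

pH = 2.59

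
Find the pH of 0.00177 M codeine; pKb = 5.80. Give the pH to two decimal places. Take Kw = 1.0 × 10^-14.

pH = 9.72

C18H21NO3 + H2O ⇌ C18H22NO3+ + OH-
Kb = 10^(−5.80) = 1.58 × 10^-6
Kb = x²/(0.00177 − x) = 1.58 × 10^-6
Assume x ≪ 0.00177: x ≈ √(1.58 × 10^-6 × 0.00177) = 5.29 × 10^-5 M
(x/C₀ = 3% < 5%, so the approximation holds.)
pOH = 4.28, so pH = 14.00 − pOH = 9.72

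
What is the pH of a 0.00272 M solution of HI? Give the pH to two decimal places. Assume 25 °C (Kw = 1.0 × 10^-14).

pH = 2.57

HI is a strong acid and dissociates completely, so [H+] = 0.00272 M.
pH = -log(0.00272) = 2.57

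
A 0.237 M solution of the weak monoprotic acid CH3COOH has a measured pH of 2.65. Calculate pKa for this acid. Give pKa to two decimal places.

[H+] = 10^(-2.65) = 2.24 × 10^-3 M
At equilibrium [HA] = 0.237 − 2.24 × 10^-3 = 2.35 × 10^-1 M
Ka = [H+][A-]/[HA] = (2.24 × 10^-3)² / 2.35 × 10^-1 = 2.14 × 10^-5
pKa = -log(2.14 × 10^-5) = 4.67

pKa = 4.67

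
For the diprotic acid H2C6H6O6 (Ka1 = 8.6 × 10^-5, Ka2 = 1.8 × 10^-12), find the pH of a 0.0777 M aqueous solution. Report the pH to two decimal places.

Since Ka1 ≫ Ka2, the first ionization dominates [H+].
Ka1 = x²/(0.0777 − x) = 8.6 × 10^-5
x ≈ √(8.6 × 10^-5 × 0.0777) = 2.58 × 10^-3 M
pH = −log(2.58 × 10^-3) = 2.59

pH = 2.59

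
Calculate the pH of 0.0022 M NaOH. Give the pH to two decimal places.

pH = 11.34

NaOH is a strong base; [OH-] = 0.0022 M.
pOH = -log(0.0022) = 2.66
pH = 14.00 - 2.66 = 11.34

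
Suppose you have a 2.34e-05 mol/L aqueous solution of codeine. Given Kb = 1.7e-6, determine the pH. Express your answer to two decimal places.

pH = 8.74

C18H21NO3 + H2O ⇌ C18H22NO3+ + OH-
From the ICE table, Kb = [OH-]²/(2.34e-05 − [OH-]) = 1.7 × 10^-6.
Here C₀/Kb ≈ 13.8, so the small-[OH-] approximation fails. Use the quadratic:
[OH-] = [−1.7e-06 + √(1.7e-06² + 1.59e-10)]/2 = 5.51 × 10^-6 M
pOH = −log(5.51 × 10^-6) = 5.26; pH = 14.00 − 5.26 = 8.74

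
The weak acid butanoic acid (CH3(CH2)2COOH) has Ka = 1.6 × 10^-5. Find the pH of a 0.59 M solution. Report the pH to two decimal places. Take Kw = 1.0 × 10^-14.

pH = 2.51

CH3(CH2)2COOH ⇌ CH3(CH2)2COO- + H+
Let x = [H+] at equilibrium. Ka = x²/(0.59 − x).
Assume x ≪ 0.59: x ≈ √(1.6 × 10^-5 × 0.59) = 3.07 × 10^-3 M
(x/C₀ = 0.52% < 5%, so the approximation holds.)
pH = −log(3.07 × 10^-3) = 2.51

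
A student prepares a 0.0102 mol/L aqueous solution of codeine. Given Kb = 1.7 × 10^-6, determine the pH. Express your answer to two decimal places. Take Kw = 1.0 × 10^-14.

C18H21NO3 + H2O ⇌ C18H22NO3+ + OH-
Kb = x²/(0.0102 − x) = 1.7 × 10^-6
Neglecting x in the denominator: x = √(1.7 × 10^-6 × 0.0102) = 1.32 × 10^-4 M
Check: 1.3% ionized — well under 5%, approximation valid.
pOH = 3.88, so pH = 14.00 − pOH = 10.12

pH = 10.12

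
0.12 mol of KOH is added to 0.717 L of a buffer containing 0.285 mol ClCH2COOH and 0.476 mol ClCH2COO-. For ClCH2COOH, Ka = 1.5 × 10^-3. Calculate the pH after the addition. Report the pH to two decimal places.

pH = 3.38

After neutralization: n(ClCH2COOH) = 0.165 mol, n(ClCH2COO-) = 0.596 mol.
pKa = −log(1.5 × 10^-3) = 2.824
Henderson–Hasselbalch with mole ratio 0.596/0.165: pH = 2.824 + (+0.558)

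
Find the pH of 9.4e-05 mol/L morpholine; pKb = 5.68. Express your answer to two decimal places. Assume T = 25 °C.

pH = 9.11

C4H8ONH + H2O ⇌ C4H8ONH2+ + OH-
Kb = 10^(−5.68) = 2.09 × 10^-6
Kb = [OH-]²/(9.4e-05 − [OH-]) = 2.09 × 10^-6
The 5% rule fails; solving [OH-]² + Kb·[OH-] − Kb·C₀ = 0 exactly:
[OH-] = (−Kb + √(Kb² + 4·Kb·C₀))/2 = 1.30 × 10^-5 M
pOH = −log(1.30 × 10^-5) = 4.89; pH = 14.00 − 4.89 = 9.11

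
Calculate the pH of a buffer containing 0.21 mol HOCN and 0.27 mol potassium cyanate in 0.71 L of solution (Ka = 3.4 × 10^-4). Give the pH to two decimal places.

pKa = −log(3.4 × 10^-4) = 3.469
Using pH = pKa + log([base]/[acid]) with [base]/[acid] = 0.27/0.21:
pH = 3.469 + (+0.109) = 3.58

pH = 3.58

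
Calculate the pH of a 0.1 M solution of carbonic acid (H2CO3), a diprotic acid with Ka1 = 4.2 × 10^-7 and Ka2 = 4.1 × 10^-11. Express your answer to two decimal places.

pH = 3.69

Since Ka1 ≫ Ka2, the first ionization dominates [H+].
Ka1 = x²/(0.1 − x) = 4.2 × 10^-7
x ≈ √(4.2 × 10^-7 × 0.1) = 2.05 × 10^-4 M
pH = −log(2.05 × 10^-4) = 3.69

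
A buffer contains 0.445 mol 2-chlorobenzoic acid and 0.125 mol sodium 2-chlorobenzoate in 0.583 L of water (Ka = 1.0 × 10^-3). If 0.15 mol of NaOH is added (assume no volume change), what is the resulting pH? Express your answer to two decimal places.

pH = 2.97

After neutralization: n(ClC6H4COOH) = 0.295 mol, n(ClC6H4COO-) = 0.275 mol.
pKa = −log(1.0 × 10^-3) = 3.000
Henderson–Hasselbalch with mole ratio 0.275/0.295: pH = 3.000 + (-0.030)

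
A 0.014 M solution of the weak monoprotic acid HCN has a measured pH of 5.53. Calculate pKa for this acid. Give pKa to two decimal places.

[H+] = 10^(-5.53) = 2.95 × 10^-6 M
At equilibrium [HA] = 0.014 − 2.95 × 10^-6 = 1.40 × 10^-2 M
Ka = [H+][A-]/[HA] = (2.95 × 10^-6)² / 1.40 × 10^-2 = 6.22 × 10^-10
pKa = -log(6.22 × 10^-10) = 9.21

pKa = 9.21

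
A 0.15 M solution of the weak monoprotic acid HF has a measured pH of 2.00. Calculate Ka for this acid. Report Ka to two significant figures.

Ka = 7.1 × 10^-4

[H+] = 10^(-2.00) = 1.00 × 10^-2 M
At equilibrium [HA] = 0.15 − 1.00 × 10^-2 = 1.40 × 10^-1 M
Ka = [H+][A-]/[HA] = (1.00 × 10^-2)² / 1.40 × 10^-1 = 7.1 × 10^-4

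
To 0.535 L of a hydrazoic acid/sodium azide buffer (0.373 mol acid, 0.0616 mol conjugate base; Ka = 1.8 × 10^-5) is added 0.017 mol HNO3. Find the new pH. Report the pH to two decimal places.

After neutralization: n(HN3) = 0.39 mol, n(N3-) = 0.0446 mol.
pKa = −log(1.8 × 10^-5) = 4.745
Henderson–Hasselbalch with mole ratio 0.0446/0.39: pH = 4.745 + (-0.942)

pH = 3.80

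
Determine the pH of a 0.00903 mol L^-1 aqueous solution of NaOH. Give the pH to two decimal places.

NaOH is a strong base; [OH-] = 0.00903 M.
pOH = -log(0.00903) = 2.04
pH = 14.00 - 2.04 = 11.96

pH = 11.96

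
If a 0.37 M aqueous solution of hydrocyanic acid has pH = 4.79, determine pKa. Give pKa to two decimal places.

[H+] = 10^(-4.79) = 1.62 × 10^-5 M
At equilibrium [HA] = 0.37 − 1.62 × 10^-5 = 3.70 × 10^-1 M
Ka = [H+][A-]/[HA] = (1.62 × 10^-5)² / 3.70 × 10^-1 = 7.09 × 10^-10
pKa = -log(7.09 × 10^-10) = 9.15

pKa = 9.15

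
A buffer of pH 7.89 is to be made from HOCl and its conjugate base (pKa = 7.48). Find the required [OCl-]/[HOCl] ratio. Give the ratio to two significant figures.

pH = pKa + log(r) ⇒ log(r) = 7.89 − 7.48 = +0.41
r = [OCl-]/[HOCl] = 10^(+0.41) = 2.57

ratio = 2.6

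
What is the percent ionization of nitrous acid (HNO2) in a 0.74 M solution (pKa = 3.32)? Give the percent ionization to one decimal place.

2.5%

HNO2 ⇌ NO2- + H+; let x = [H+] at equilibrium.
Ka = 10^(−3.32) = 4.79 × 10^-4
x ≈ √(Ka·C₀) = √(4.79 × 10^-4 × 0.74) = 1.88 × 10^-2 M
% ionization = x/C₀ × 100% = 1.88 × 10^-2/0.74 × 100% = 2.5%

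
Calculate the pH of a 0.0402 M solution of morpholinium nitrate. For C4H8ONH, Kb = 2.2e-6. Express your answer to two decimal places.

C4H8ONH2+ is the conjugate acid of the weak base C4H8ONH.
Ka = Kw/Kb = 1.0×10^-14 / 2.2 × 10^-6 = 4.55 × 10^-9
Ka = x²/(0.0402 − x) = 4.55 × 10^-9
Assume x ≪ 0.0402: x ≈ √(4.55 × 10^-9 × 0.0402) = 1.35 × 10^-5 M
pH = −log(1.35 × 10^-5) = 4.87

pH = 4.87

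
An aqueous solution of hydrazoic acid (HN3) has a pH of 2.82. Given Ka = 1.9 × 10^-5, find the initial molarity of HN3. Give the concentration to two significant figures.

[H+] = 10^(-2.82) = 1.51 × 10^-3 M = x
Ka = x²/(C₀ − x) ⇒ C₀ = x + x²/Ka
C₀ = 1.51 × 10^-3 + (1.51 × 10^-3)²/(1.9 × 10^-5) = 1.22 × 10^-1 M

C₀ = 1.2 × 10^-1 M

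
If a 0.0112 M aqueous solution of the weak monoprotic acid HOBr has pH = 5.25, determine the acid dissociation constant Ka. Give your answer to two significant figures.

Ka = 2.8 × 10^-9

[H+] = 10^(-5.25) = 5.62 × 10^-6 M
At equilibrium [HA] = 0.0112 − 5.62 × 10^-6 = 1.12 × 10^-2 M
Ka = [H+][A-]/[HA] = (5.62 × 10^-6)² / 1.12 × 10^-2 = 2.8 × 10^-9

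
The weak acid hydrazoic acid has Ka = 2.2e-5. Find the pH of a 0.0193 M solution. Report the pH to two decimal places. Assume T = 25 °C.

pH = 3.19

HN3 ⇌ N3- + H+
Ka = x²/(0.0193 − x) = 2.2 × 10^-5
Assume x ≪ 0.0193: x ≈ √(2.2 × 10^-5 × 0.0193) = 6.52 × 10^-4 M
(x/C₀ = 3.4% < 5%, so the approximation holds.)
pH = −log[H+] = −log(6.52 × 10^-4) = 3.19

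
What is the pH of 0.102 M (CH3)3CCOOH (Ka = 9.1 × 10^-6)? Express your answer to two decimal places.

pH = 3.02

(CH3)3CCOOH ⇌ (CH3)3CCOO- + H+
From the ICE table, Ka = [H+]²/(0.102 − [H+]) = 9.1 × 10^-6.
Neglecting [H+] in the denominator: [H+] = √(9.1 × 10^-6 × 0.102) = 9.63 × 10^-4 M
Check: 0.94% ionized — well under 5%, approximation valid.
pH = −log[H+] = −log(9.63 × 10^-4) = 3.02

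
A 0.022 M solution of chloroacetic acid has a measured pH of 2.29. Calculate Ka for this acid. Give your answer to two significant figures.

[H+] = 10^(-2.29) = 5.13 × 10^-3 M
At equilibrium [HA] = 0.022 − 5.13 × 10^-3 = 1.69 × 10^-2 M
Ka = [H+][A-]/[HA] = (5.13 × 10^-3)² / 1.69 × 10^-2 = 1.6 × 10^-3

Ka = 1.6 × 10^-3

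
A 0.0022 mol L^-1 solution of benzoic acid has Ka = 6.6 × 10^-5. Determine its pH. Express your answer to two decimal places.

C6H5COOH ⇌ C6H5COO- + H+
Ka = x²/(0.0022 − x) = 6.6 × 10^-5
The 5% rule fails; solving x² + Ka·x − Ka·C₀ = 0 exactly:
x = [−6.6e-05 + √(6.6e-05² + 5.81e-07)]/2 = 3.49 × 10^-4 M
pH = −log[H+] = −log(3.49 × 10^-4) = 3.46

pH = 3.46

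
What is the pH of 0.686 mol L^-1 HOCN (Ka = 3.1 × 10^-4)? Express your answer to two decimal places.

pH = 1.84

HOCN ⇌ OCN- + H+
From the ICE table, Ka = x²/(0.686 − x) = 3.1 × 10^-4.
Since Ka ≪ C₀, x ≈ √(Ka·C₀) = 1.46 × 10^-2 M.
pH = −log(1.46 × 10^-2) = 1.84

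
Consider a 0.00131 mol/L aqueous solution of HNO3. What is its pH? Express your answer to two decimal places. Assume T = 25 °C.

pH = 2.88

HNO3 is a strong acid and dissociates completely, so [H+] = 0.00131 M.
pH = -log(0.00131) = 2.88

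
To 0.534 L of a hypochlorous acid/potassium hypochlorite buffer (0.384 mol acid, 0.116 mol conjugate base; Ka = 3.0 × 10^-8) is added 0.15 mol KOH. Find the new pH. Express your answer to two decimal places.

pH = 7.58

After neutralization: n(HOCl) = 0.234 mol, n(OCl-) = 0.266 mol.
pKa = −log(3.0 × 10^-8) = 7.523
pH = pKa + log(n_OCl-/n_HOCl) = 7.523 + log(0.266/0.234) = 7.523 + (+0.056)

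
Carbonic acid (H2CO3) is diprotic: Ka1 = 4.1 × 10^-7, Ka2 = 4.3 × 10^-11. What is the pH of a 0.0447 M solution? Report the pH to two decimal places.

pH = 3.87

Ka1 ≫ Ka2, so treat the first dissociation as the only significant source of H+.
Ka1 = x²/(0.0447 − x) = 4.1 × 10^-7
x ≈ √(4.1 × 10^-7 × 0.0447) = 1.35 × 10^-4 M
pH = −log(1.35 × 10^-4) = 3.87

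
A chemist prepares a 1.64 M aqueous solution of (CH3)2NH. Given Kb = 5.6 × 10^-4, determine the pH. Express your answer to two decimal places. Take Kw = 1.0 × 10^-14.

(CH3)2NH + H2O ⇌ (CH3)2NH2+ + OH-
From the ICE table, Kb = [OH-]²/(1.64 − [OH-]) = 5.6 × 10^-4.
Since Kb ≪ C₀, [OH-] ≈ √(Kb·C₀) = 3.03 × 10^-2 M.
([OH-]/C₀ = 1.8% < 5%, so the approximation holds.)
pOH = −log(3.03 × 10^-2) = 1.52; pH = 14.00 − 1.52 = 12.48

pH = 12.48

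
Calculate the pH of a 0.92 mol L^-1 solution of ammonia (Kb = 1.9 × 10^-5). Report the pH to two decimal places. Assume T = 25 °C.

pH = 11.62

NH3 + H2O ⇌ NH4+ + OH-
Let x = [OH-] at equilibrium. Kb = x²/(0.92 − x).
Since Kb ≪ C₀, x ≈ √(Kb·C₀) = 4.18 × 10^-3 M.
pOH = −log(4.18 × 10^-3) = 2.38; pH = 14.00 − 2.38 = 11.62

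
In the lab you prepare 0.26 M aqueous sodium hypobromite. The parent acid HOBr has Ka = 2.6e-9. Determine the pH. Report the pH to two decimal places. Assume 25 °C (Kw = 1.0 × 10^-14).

pH = 11.00

OBr- is the conjugate base of the weak acid HOBr.
Kb = Kw/Ka = 1.0×10^-14 / 2.6 × 10^-9 = 3.85 × 10^-6
From the ICE table, Kb = [OH-]²/(0.26 − [OH-]) = 3.85 × 10^-6.
Assume [OH-] ≪ 0.26: [OH-] ≈ √(3.85 × 10^-6 × 0.26) = 1.00 × 10^-3 M
([OH-]/C₀ = 0.38% < 5%, so the approximation holds.)
pOH = 3.00, so pH = 14.00 − pOH = 11.00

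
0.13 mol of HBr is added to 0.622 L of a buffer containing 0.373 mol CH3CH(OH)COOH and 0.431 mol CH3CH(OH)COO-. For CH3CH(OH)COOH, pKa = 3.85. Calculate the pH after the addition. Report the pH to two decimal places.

pH = 3.63

Added H+ converts CH3CH(OH)COO- to CH3CH(OH)COOH: CH3CH(OH)COOH → 0.503 mol, CH3CH(OH)COO- → 0.301 mol.
Henderson–Hasselbalch with mole ratio 0.301/0.503: pH = 3.85 + (-0.223)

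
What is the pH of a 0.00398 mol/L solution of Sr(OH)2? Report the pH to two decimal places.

pH = 11.90

Sr(OH)2 is a strong base (each formula unit releases 2 OH-); [OH-] = 0.00796 M.
pOH = -log(0.00796) = 2.10
pH = 14.00 - 2.10 = 11.90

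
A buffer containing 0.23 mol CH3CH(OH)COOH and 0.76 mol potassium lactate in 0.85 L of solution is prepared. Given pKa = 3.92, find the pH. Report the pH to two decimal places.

pH = 4.44

pH = pKa + log([A⁻]/[HA]) = 3.92 + log(0.76/0.23)
pH = 3.92 + (+0.519) = 4.44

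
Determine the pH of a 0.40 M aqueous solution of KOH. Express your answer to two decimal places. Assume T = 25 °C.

KOH is a strong base; [OH-] = 0.4 M.
pOH = -log(0.4) = 0.40
pH = 14.00 - 0.40 = 13.60

pH = 13.60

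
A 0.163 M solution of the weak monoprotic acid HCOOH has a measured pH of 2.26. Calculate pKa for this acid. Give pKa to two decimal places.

[H+] = 10^(-2.26) = 5.50 × 10^-3 M
At equilibrium [HA] = 0.163 − 5.50 × 10^-3 = 1.58 × 10^-1 M
Ka = [H+][A-]/[HA] = (5.50 × 10^-3)² / 1.58 × 10^-1 = 1.91 × 10^-4
pKa = -log(1.91 × 10^-4) = 3.72

pKa = 3.72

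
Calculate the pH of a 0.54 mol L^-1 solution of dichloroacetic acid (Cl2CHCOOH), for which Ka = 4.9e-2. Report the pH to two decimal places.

Cl2CHCOOH ⇌ Cl2CHCOO- + H+
Ka = x²/(0.54 − x) = 4.9 × 10^-2
x is not negligible relative to C₀; solve x² + 0.049·x − 0.0265 = 0.
x = (−Ka + √(Ka² + 4·Ka·C₀))/2 = 1.40 × 10^-1 M
pH = −log[H+] = −log(1.40 × 10^-1) = 0.85

pH = 0.85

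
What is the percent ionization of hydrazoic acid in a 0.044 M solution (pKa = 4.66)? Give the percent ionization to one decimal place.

HN3 ⇌ N3- + H+; let x = [H+] at equilibrium.
Ka = 10^(−4.66) = 2.19 × 10^-5
x ≈ √(Ka·C₀) = √(2.19 × 10^-5 × 0.044) = 9.82 × 10^-4 M
Fraction ionized = 9.82 × 10^-4 / 0.044 = 0.0223 → 2.2%

2.2%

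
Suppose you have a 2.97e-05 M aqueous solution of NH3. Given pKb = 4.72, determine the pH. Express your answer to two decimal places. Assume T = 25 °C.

pH = 9.21

NH3 + H2O ⇌ NH4+ + OH-
Kb = 10^(−4.72) = 1.91 × 10^-5
From the ICE table, Kb = [OH-]²/(2.97e-05 − [OH-]) = 1.91 × 10^-5.
[OH-] is not negligible relative to C₀; solve [OH-]² + 1.91e-05·[OH-] − 5.67e-10 = 0.
[OH-] = (−Kb + √(Kb² + 4·Kb·C₀))/2 = 1.61 × 10^-5 M
pOH = −log(1.61 × 10^-5) = 4.79; pH = 14.00 − 4.79 = 9.21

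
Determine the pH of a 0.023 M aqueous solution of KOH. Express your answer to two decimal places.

pH = 12.36

KOH is a strong base; [OH-] = 0.023 M.
pOH = -log(0.023) = 1.64
pH = 14.00 - 1.64 = 12.36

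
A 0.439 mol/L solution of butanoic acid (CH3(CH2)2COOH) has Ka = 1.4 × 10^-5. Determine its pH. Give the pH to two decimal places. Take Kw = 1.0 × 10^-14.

pH = 2.61

CH3(CH2)2COOH ⇌ CH3(CH2)2COO- + H+
From the ICE table, Ka = [H+]²/(0.439 − [H+]) = 1.4 × 10^-5.
Neglecting [H+] in the denominator: [H+] = √(1.4 × 10^-5 × 0.439) = 2.48 × 10^-3 M
([H+]/C₀ = 0.56% < 5%, so the approximation holds.)
pH = −log[H+] = −log(2.48 × 10^-3) = 2.61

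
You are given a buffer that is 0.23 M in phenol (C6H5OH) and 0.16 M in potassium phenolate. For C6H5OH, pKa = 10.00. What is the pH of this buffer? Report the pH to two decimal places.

pH = 9.84

Using pH = pKa + log([base]/[acid]) with [base]/[acid] = 0.16/0.23:
pH = 10.00 + (-0.158) = 9.84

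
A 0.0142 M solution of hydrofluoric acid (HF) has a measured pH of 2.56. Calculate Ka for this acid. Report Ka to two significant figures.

[H+] = 10^(-2.56) = 2.75 × 10^-3 M
At equilibrium [HA] = 0.0142 − 2.75 × 10^-3 = 1.15 × 10^-2 M
Ka = [H+][A-]/[HA] = (2.75 × 10^-3)² / 1.15 × 10^-2 = 6.6 × 10^-4

Ka = 6.6 × 10^-4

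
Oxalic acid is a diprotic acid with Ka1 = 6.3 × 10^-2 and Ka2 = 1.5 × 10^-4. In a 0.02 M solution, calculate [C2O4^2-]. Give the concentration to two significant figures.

First ionization gives [H+] ≈ [HC2O4-] = 1.60 × 10^-2 M.
Second step: Ka2 = [H+][C2O4^2-]/[HC2O4-] ≈ [C2O4^2-] (since [H+] ≈ [HC2O4-]).
So [C2O4^2-] ≈ Ka2.

1.5 × 10^-4 M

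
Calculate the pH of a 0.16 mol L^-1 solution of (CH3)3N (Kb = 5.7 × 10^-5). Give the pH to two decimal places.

(CH3)3N + H2O ⇌ (CH3)3NH+ + OH-
Kb = x²/(0.16 − x) = 5.7 × 10^-5
Neglecting x in the denominator: x = √(5.7 × 10^-5 × 0.16) = 3.02 × 10^-3 M
pOH = −log(3.02 × 10^-3) = 2.52; pH = 14.00 − 2.52 = 11.48

pH = 11.48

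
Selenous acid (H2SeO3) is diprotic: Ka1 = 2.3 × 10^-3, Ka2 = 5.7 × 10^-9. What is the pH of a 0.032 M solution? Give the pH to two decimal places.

pH = 2.12

Since Ka1 ≫ Ka2, the first ionization dominates [H+].
Ka1 = x²/(0.032 − x) = 2.3 × 10^-3
Solving the quadratic: x = (−Ka1 + √(Ka1² + 4·Ka1·C₀))/2 = 7.51 × 10^-3 M
pH = −log(7.51 × 10^-3) = 2.12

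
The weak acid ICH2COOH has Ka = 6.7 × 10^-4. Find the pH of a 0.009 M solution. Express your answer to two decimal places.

ICH2COOH ⇌ ICH2COO- + H+
From the ICE table, Ka = x²/(0.009 − x) = 6.7 × 10^-4.
x is not negligible relative to C₀; solve x² + 0.00067·x − 6.03e-06 = 0.
x = (−Ka + √(Ka² + 4·Ka·C₀))/2 = 2.14 × 10^-3 M
pH = −log(2.14 × 10^-3) = 2.67

pH = 2.67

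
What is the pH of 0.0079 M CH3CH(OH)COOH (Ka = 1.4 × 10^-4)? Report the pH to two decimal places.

CH3CH(OH)COOH ⇌ CH3CH(OH)COO- + H+
From the ICE table, Ka = [H+]²/(0.0079 − [H+]) = 1.4 × 10^-4.
The 5% rule fails; solving [H+]² + Ka·[H+] − Ka·C₀ = 0 exactly:
[H+] = (−Ka + √(Ka² + 4·Ka·C₀))/2 = 9.84 × 10^-4 M
pH = −log(9.84 × 10^-4) = 3.01

pH = 3.01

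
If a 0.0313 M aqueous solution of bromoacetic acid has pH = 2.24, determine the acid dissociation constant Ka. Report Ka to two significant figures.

Ka = 1.3 × 10^-3

[H+] = 10^(-2.24) = 5.75 × 10^-3 M
At equilibrium [HA] = 0.0313 − 5.75 × 10^-3 = 2.56 × 10^-2 M
Ka = [H+][A-]/[HA] = (5.75 × 10^-3)² / 2.56 × 10^-2 = 1.3 × 10^-3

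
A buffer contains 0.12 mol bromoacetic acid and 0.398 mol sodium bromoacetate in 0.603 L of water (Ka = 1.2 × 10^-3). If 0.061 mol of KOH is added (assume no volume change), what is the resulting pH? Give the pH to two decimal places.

pH = 3.81

OH- converts BrCH2COOH to BrCH2COO-: BrCH2COOH → 0.059 mol, BrCH2COO- → 0.459 mol.
pKa = −log(1.2 × 10^-3) = 2.921
pH = pKa + log([A⁻]/[HA]) = 2.921 + log(0.459/0.059) = 2.921 +0.891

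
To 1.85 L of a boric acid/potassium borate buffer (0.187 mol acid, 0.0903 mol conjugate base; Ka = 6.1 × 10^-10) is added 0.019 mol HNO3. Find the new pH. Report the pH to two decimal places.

pH = 8.75

After neutralization: n(B(OH)3) = 0.206 mol, n(B(OH)4-) = 0.0713 mol.
pKa = −log(6.1 × 10^-10) = 9.215
Henderson–Hasselbalch with mole ratio 0.0713/0.206: pH = 9.215 + (-0.461)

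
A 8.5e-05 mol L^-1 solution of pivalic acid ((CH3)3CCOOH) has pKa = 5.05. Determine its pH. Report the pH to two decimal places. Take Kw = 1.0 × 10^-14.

pH = 4.63

(CH3)3CCOOH ⇌ (CH3)3CCOO- + H+
Ka = 10^(−5.05) = 8.91 × 10^-6
Ka = x²/(8.5e-05 − x) = 8.91 × 10^-6
x is not negligible relative to C₀; solve x² + 8.91e-06·x − 7.57e-10 = 0.
x = (−Ka + √(Ka² + 4·Ka·C₀))/2 = 2.34 × 10^-5 M
pH = −log(2.34 × 10^-5) = 4.63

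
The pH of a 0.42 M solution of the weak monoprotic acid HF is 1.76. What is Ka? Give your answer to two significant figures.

[H+] = 10^(-1.76) = 1.74 × 10^-2 M
At equilibrium [HA] = 0.42 − 1.74 × 10^-2 = 4.03 × 10^-1 M
Ka = [H+][A-]/[HA] = (1.74 × 10^-2)² / 4.03 × 10^-1 = 7.5 × 10^-4

Ka = 7.5 × 10^-4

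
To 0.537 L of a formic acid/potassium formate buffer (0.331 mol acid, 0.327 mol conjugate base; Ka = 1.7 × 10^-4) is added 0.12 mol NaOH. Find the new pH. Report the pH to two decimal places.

After neutralization: n(HCOOH) = 0.211 mol, n(HCOO-) = 0.447 mol.
pKa = −log(1.7 × 10^-4) = 3.770
Henderson–Hasselbalch with mole ratio 0.447/0.211: pH = 3.770 + (+0.326)

pH = 4.10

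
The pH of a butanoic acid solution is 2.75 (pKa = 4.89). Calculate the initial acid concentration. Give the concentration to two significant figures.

C₀ = 2.5 × 10^-1 M

[H+] = 10^(-2.75) = 1.78 × 10^-3 M = x
Ka = 10^(−4.89) = 1.29 × 10^-5
Ka = x²/(C₀ − x) ⇒ C₀ = x + x²/Ka
C₀ = 1.78 × 10^-3 + (1.78 × 10^-3)²/(1.29 × 10^-5) = 2.47 × 10^-1 M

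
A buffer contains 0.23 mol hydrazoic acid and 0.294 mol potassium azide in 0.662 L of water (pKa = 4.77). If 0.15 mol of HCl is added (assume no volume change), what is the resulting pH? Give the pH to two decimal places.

Added H+ converts N3- to HN3: HN3 → 0.38 mol, N3- → 0.144 mol.
pH = pKa + log([A⁻]/[HA]) = 4.77 + log(0.144/0.38) = 4.77 -0.421

pH = 4.35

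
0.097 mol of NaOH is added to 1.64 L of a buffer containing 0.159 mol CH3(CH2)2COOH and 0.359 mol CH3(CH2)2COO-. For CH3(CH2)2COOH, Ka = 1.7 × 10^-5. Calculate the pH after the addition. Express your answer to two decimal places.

pH = 5.64

OH- converts CH3(CH2)2COOH to CH3(CH2)2COO-: CH3(CH2)2COOH → 0.062 mol, CH3(CH2)2COO- → 0.456 mol.
pKa = −log(1.7 × 10^-5) = 4.770
pH = pKa + log([A⁻]/[HA]) = 4.770 + log(0.456/0.062) = 4.770 +0.867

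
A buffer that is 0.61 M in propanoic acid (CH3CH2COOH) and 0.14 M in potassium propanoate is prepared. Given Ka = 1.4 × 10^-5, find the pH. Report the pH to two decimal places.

pH = 4.21

pKa = −log(1.4 × 10^-5) = 4.854
pH = pKa + log([A⁻]/[HA]) = 4.854 + log(0.14/0.61)
pH = 4.854 + (-0.639) = 4.21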